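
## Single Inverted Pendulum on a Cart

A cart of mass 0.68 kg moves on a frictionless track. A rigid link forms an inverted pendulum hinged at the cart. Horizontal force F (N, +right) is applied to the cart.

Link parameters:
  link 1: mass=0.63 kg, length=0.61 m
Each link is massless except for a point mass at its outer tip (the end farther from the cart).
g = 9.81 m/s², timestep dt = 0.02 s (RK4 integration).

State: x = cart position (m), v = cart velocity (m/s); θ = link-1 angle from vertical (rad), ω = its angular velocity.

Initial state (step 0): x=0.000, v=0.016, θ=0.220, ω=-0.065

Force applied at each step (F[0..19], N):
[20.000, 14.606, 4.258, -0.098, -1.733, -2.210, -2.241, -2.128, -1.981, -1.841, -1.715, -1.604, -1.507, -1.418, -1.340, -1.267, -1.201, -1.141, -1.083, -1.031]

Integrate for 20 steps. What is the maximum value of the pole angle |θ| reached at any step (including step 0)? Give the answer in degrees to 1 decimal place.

Answer: 12.6°

Derivation:
apply F[0]=+20.000 → step 1: x=0.006, v=0.544, θ=0.211, ω=-0.841
apply F[1]=+14.606 → step 2: x=0.020, v=0.927, θ=0.189, ω=-1.392
apply F[2]=+4.258 → step 3: x=0.040, v=1.022, θ=0.160, ω=-1.490
apply F[3]=-0.098 → step 4: x=0.060, v=0.997, θ=0.131, ω=-1.403
apply F[4]=-1.733 → step 5: x=0.079, v=0.929, θ=0.104, ω=-1.254
apply F[5]=-2.210 → step 6: x=0.097, v=0.849, θ=0.081, ω=-1.094
apply F[6]=-2.241 → step 7: x=0.113, v=0.771, θ=0.061, ω=-0.944
apply F[7]=-2.128 → step 8: x=0.128, v=0.700, θ=0.043, ω=-0.811
apply F[8]=-1.981 → step 9: x=0.141, v=0.636, θ=0.028, ω=-0.694
apply F[9]=-1.841 → step 10: x=0.153, v=0.578, θ=0.015, ω=-0.592
apply F[10]=-1.715 → step 11: x=0.164, v=0.526, θ=0.004, ω=-0.504
apply F[11]=-1.604 → step 12: x=0.174, v=0.479, θ=-0.005, ω=-0.427
apply F[12]=-1.507 → step 13: x=0.184, v=0.436, θ=-0.013, ω=-0.360
apply F[13]=-1.418 → step 14: x=0.192, v=0.397, θ=-0.020, ω=-0.302
apply F[14]=-1.340 → step 15: x=0.200, v=0.362, θ=-0.025, ω=-0.251
apply F[15]=-1.267 → step 16: x=0.206, v=0.330, θ=-0.030, ω=-0.207
apply F[16]=-1.201 → step 17: x=0.213, v=0.300, θ=-0.033, ω=-0.169
apply F[17]=-1.141 → step 18: x=0.218, v=0.273, θ=-0.036, ω=-0.135
apply F[18]=-1.083 → step 19: x=0.224, v=0.248, θ=-0.039, ω=-0.107
apply F[19]=-1.031 → step 20: x=0.228, v=0.225, θ=-0.041, ω=-0.082
Max |angle| over trajectory = 0.220 rad = 12.6°.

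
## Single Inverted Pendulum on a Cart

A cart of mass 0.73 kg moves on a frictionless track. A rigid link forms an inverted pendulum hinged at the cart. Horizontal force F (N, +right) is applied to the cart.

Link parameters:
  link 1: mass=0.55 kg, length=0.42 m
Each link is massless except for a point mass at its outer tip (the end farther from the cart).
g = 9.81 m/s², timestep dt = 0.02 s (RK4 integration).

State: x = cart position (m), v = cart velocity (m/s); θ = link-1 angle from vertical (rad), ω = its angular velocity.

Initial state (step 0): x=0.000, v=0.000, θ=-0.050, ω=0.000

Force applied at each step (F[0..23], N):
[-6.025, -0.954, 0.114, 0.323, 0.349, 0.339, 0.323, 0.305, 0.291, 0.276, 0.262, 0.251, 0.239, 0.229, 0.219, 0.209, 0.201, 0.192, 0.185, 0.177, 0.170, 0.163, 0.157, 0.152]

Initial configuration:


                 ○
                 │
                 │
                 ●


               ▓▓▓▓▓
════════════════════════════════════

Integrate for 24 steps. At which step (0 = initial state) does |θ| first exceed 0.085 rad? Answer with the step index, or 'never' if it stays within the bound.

Answer: never

Derivation:
apply F[0]=-6.025 → step 1: x=-0.002, v=-0.158, θ=-0.046, ω=0.352
apply F[1]=-0.954 → step 2: x=-0.005, v=-0.177, θ=-0.039, ω=0.379
apply F[2]=+0.114 → step 3: x=-0.008, v=-0.169, θ=-0.032, ω=0.343
apply F[3]=+0.323 → step 4: x=-0.012, v=-0.156, θ=-0.026, ω=0.298
apply F[4]=+0.349 → step 5: x=-0.015, v=-0.143, θ=-0.020, ω=0.257
apply F[5]=+0.339 → step 6: x=-0.017, v=-0.131, θ=-0.015, ω=0.220
apply F[6]=+0.323 → step 7: x=-0.020, v=-0.120, θ=-0.011, ω=0.188
apply F[7]=+0.305 → step 8: x=-0.022, v=-0.111, θ=-0.008, ω=0.161
apply F[8]=+0.291 → step 9: x=-0.024, v=-0.102, θ=-0.005, ω=0.137
apply F[9]=+0.276 → step 10: x=-0.026, v=-0.094, θ=-0.002, ω=0.116
apply F[10]=+0.262 → step 11: x=-0.028, v=-0.086, θ=-0.000, ω=0.098
apply F[11]=+0.251 → step 12: x=-0.030, v=-0.080, θ=0.002, ω=0.082
apply F[12]=+0.239 → step 13: x=-0.031, v=-0.073, θ=0.003, ω=0.069
apply F[13]=+0.229 → step 14: x=-0.033, v=-0.068, θ=0.005, ω=0.057
apply F[14]=+0.219 → step 15: x=-0.034, v=-0.063, θ=0.006, ω=0.047
apply F[15]=+0.209 → step 16: x=-0.035, v=-0.058, θ=0.006, ω=0.038
apply F[16]=+0.201 → step 17: x=-0.036, v=-0.053, θ=0.007, ω=0.031
apply F[17]=+0.192 → step 18: x=-0.037, v=-0.049, θ=0.008, ω=0.024
apply F[18]=+0.185 → step 19: x=-0.038, v=-0.045, θ=0.008, ω=0.019
apply F[19]=+0.177 → step 20: x=-0.039, v=-0.041, θ=0.008, ω=0.014
apply F[20]=+0.170 → step 21: x=-0.040, v=-0.038, θ=0.009, ω=0.010
apply F[21]=+0.163 → step 22: x=-0.041, v=-0.035, θ=0.009, ω=0.006
apply F[22]=+0.157 → step 23: x=-0.041, v=-0.032, θ=0.009, ω=0.003
apply F[23]=+0.152 → step 24: x=-0.042, v=-0.029, θ=0.009, ω=0.000
max |θ| = 0.050 ≤ 0.085 over all 25 states.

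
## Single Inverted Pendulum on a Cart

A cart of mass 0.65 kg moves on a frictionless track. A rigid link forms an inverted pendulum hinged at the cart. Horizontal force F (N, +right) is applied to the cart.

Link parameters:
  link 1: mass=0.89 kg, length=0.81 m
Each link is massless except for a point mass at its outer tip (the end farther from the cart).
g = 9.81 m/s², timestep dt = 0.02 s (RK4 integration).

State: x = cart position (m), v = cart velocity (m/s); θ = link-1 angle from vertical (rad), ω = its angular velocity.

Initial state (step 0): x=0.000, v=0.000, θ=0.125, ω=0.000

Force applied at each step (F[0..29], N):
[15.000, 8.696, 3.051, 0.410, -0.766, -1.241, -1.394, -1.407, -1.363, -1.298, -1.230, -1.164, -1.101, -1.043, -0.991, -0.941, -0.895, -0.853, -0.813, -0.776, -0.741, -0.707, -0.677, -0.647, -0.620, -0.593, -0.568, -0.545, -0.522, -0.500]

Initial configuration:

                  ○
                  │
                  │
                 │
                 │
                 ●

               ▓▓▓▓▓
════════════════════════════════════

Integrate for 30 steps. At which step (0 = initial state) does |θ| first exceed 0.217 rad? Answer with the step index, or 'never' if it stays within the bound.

Answer: never

Derivation:
apply F[0]=+15.000 → step 1: x=0.004, v=0.420, θ=0.120, ω=-0.485
apply F[1]=+8.696 → step 2: x=0.015, v=0.654, θ=0.108, ω=-0.744
apply F[2]=+3.051 → step 3: x=0.029, v=0.722, θ=0.092, ω=-0.803
apply F[3]=+0.410 → step 4: x=0.043, v=0.713, θ=0.077, ω=-0.772
apply F[4]=-0.766 → step 5: x=0.057, v=0.672, θ=0.062, ω=-0.704
apply F[5]=-1.241 → step 6: x=0.070, v=0.620, θ=0.049, ω=-0.627
apply F[6]=-1.394 → step 7: x=0.082, v=0.566, θ=0.037, ω=-0.550
apply F[7]=-1.407 → step 8: x=0.092, v=0.514, θ=0.027, ω=-0.479
apply F[8]=-1.363 → step 9: x=0.102, v=0.467, θ=0.018, ω=-0.415
apply F[9]=-1.298 → step 10: x=0.111, v=0.423, θ=0.010, ω=-0.357
apply F[10]=-1.230 → step 11: x=0.119, v=0.383, θ=0.003, ω=-0.307
apply F[11]=-1.164 → step 12: x=0.126, v=0.347, θ=-0.002, ω=-0.263
apply F[12]=-1.101 → step 13: x=0.133, v=0.315, θ=-0.007, ω=-0.223
apply F[13]=-1.043 → step 14: x=0.139, v=0.285, θ=-0.011, ω=-0.189
apply F[14]=-0.991 → step 15: x=0.145, v=0.258, θ=-0.015, ω=-0.159
apply F[15]=-0.941 → step 16: x=0.149, v=0.234, θ=-0.018, ω=-0.133
apply F[16]=-0.895 → step 17: x=0.154, v=0.211, θ=-0.020, ω=-0.110
apply F[17]=-0.853 → step 18: x=0.158, v=0.191, θ=-0.022, ω=-0.089
apply F[18]=-0.813 → step 19: x=0.162, v=0.172, θ=-0.024, ω=-0.072
apply F[19]=-0.776 → step 20: x=0.165, v=0.155, θ=-0.025, ω=-0.056
apply F[20]=-0.741 → step 21: x=0.168, v=0.139, θ=-0.026, ω=-0.043
apply F[21]=-0.707 → step 22: x=0.170, v=0.124, θ=-0.027, ω=-0.031
apply F[22]=-0.677 → step 23: x=0.173, v=0.111, θ=-0.027, ω=-0.021
apply F[23]=-0.647 → step 24: x=0.175, v=0.098, θ=-0.028, ω=-0.012
apply F[24]=-0.620 → step 25: x=0.177, v=0.086, θ=-0.028, ω=-0.004
apply F[25]=-0.593 → step 26: x=0.178, v=0.076, θ=-0.028, ω=0.002
apply F[26]=-0.568 → step 27: x=0.180, v=0.066, θ=-0.028, ω=0.008
apply F[27]=-0.545 → step 28: x=0.181, v=0.056, θ=-0.027, ω=0.013
apply F[28]=-0.522 → step 29: x=0.182, v=0.048, θ=-0.027, ω=0.017
apply F[29]=-0.500 → step 30: x=0.183, v=0.039, θ=-0.027, ω=0.020
max |θ| = 0.125 ≤ 0.217 over all 31 states.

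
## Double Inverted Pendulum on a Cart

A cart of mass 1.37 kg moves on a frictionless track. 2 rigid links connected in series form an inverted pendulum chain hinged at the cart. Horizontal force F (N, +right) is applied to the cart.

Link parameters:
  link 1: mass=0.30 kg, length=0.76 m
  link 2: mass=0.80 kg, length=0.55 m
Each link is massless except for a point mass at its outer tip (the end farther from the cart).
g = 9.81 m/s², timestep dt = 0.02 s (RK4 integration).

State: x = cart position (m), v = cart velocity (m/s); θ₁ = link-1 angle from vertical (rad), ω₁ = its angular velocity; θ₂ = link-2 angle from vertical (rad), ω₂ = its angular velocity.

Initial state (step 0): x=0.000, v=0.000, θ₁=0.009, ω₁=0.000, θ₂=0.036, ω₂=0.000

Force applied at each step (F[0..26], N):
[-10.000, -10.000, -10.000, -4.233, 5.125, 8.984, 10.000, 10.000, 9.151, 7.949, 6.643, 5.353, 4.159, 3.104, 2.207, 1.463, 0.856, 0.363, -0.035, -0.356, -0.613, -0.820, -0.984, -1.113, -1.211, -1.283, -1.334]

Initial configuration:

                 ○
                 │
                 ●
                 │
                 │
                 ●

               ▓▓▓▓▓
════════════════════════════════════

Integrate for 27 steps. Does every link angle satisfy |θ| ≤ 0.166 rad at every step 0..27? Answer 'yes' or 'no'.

Answer: yes

Derivation:
apply F[0]=-10.000 → step 1: x=-0.001, v=-0.147, θ₁=0.011, ω₁=0.178, θ₂=0.036, ω₂=0.034
apply F[1]=-10.000 → step 2: x=-0.006, v=-0.296, θ₁=0.016, ω₁=0.361, θ₂=0.037, ω₂=0.065
apply F[2]=-10.000 → step 3: x=-0.013, v=-0.445, θ₁=0.025, ω₁=0.550, θ₂=0.039, ω₂=0.087
apply F[3]=-4.233 → step 4: x=-0.023, v=-0.511, θ₁=0.037, ω₁=0.640, θ₂=0.041, ω₂=0.098
apply F[4]=+5.125 → step 5: x=-0.032, v=-0.443, θ₁=0.049, ω₁=0.563, θ₂=0.043, ω₂=0.096
apply F[5]=+8.984 → step 6: x=-0.040, v=-0.320, θ₁=0.059, ω₁=0.423, θ₂=0.045, ω₂=0.082
apply F[6]=+10.000 → step 7: x=-0.045, v=-0.185, θ₁=0.066, ω₁=0.273, θ₂=0.046, ω₂=0.058
apply F[7]=+10.000 → step 8: x=-0.047, v=-0.050, θ₁=0.070, ω₁=0.129, θ₂=0.047, ω₂=0.029
apply F[8]=+9.151 → step 9: x=-0.047, v=0.072, θ₁=0.071, ω₁=0.005, θ₂=0.047, ω₂=-0.003
apply F[9]=+7.949 → step 10: x=-0.045, v=0.177, θ₁=0.070, ω₁=-0.097, θ₂=0.047, ω₂=-0.036
apply F[10]=+6.643 → step 11: x=-0.040, v=0.262, θ₁=0.068, ω₁=-0.176, θ₂=0.046, ω₂=-0.067
apply F[11]=+5.353 → step 12: x=-0.034, v=0.330, θ₁=0.064, ω₁=-0.233, θ₂=0.044, ω₂=-0.094
apply F[12]=+4.159 → step 13: x=-0.027, v=0.381, θ₁=0.059, ω₁=-0.272, θ₂=0.042, ω₂=-0.118
apply F[13]=+3.104 → step 14: x=-0.019, v=0.418, θ₁=0.053, ω₁=-0.295, θ₂=0.039, ω₂=-0.138
apply F[14]=+2.207 → step 15: x=-0.011, v=0.442, θ₁=0.047, ω₁=-0.306, θ₂=0.036, ω₂=-0.154
apply F[15]=+1.463 → step 16: x=-0.002, v=0.457, θ₁=0.041, ω₁=-0.307, θ₂=0.033, ω₂=-0.165
apply F[16]=+0.856 → step 17: x=0.007, v=0.463, θ₁=0.035, ω₁=-0.302, θ₂=0.030, ω₂=-0.173
apply F[17]=+0.363 → step 18: x=0.017, v=0.464, θ₁=0.029, ω₁=-0.292, θ₂=0.026, ω₂=-0.178
apply F[18]=-0.035 → step 19: x=0.026, v=0.459, θ₁=0.023, ω₁=-0.279, θ₂=0.023, ω₂=-0.180
apply F[19]=-0.356 → step 20: x=0.035, v=0.451, θ₁=0.018, ω₁=-0.263, θ₂=0.019, ω₂=-0.179
apply F[20]=-0.613 → step 21: x=0.044, v=0.439, θ₁=0.013, ω₁=-0.246, θ₂=0.016, ω₂=-0.176
apply F[21]=-0.820 → step 22: x=0.053, v=0.426, θ₁=0.008, ω₁=-0.228, θ₂=0.012, ω₂=-0.171
apply F[22]=-0.984 → step 23: x=0.061, v=0.410, θ₁=0.003, ω₁=-0.209, θ₂=0.009, ω₂=-0.165
apply F[23]=-1.113 → step 24: x=0.069, v=0.394, θ₁=-0.001, ω₁=-0.191, θ₂=0.006, ω₂=-0.157
apply F[24]=-1.211 → step 25: x=0.077, v=0.377, θ₁=-0.004, ω₁=-0.173, θ₂=0.002, ω₂=-0.149
apply F[25]=-1.283 → step 26: x=0.084, v=0.359, θ₁=-0.007, ω₁=-0.156, θ₂=-0.000, ω₂=-0.140
apply F[26]=-1.334 → step 27: x=0.091, v=0.341, θ₁=-0.010, ω₁=-0.140, θ₂=-0.003, ω₂=-0.131
Max |angle| over trajectory = 0.071 rad; bound = 0.166 → within bound.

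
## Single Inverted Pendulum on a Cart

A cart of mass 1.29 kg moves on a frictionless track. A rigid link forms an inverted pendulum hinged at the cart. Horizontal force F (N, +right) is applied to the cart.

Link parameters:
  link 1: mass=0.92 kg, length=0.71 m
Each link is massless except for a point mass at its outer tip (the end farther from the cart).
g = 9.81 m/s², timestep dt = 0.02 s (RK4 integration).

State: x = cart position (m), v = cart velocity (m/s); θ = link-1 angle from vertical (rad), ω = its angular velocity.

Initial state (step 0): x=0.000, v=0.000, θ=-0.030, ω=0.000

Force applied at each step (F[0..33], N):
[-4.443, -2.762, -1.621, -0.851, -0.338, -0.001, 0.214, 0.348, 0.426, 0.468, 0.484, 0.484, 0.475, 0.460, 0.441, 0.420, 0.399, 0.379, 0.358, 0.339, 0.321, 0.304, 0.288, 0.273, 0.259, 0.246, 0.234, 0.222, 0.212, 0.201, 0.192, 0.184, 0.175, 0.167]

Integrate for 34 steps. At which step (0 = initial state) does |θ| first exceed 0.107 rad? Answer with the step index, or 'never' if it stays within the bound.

apply F[0]=-4.443 → step 1: x=-0.001, v=-0.065, θ=-0.029, ω=0.083
apply F[1]=-2.762 → step 2: x=-0.002, v=-0.104, θ=-0.027, ω=0.130
apply F[2]=-1.621 → step 3: x=-0.005, v=-0.125, θ=-0.024, ω=0.153
apply F[3]=-0.851 → step 4: x=-0.007, v=-0.135, θ=-0.021, ω=0.161
apply F[4]=-0.338 → step 5: x=-0.010, v=-0.138, θ=-0.018, ω=0.159
apply F[5]=-0.001 → step 6: x=-0.013, v=-0.135, θ=-0.015, ω=0.151
apply F[6]=+0.214 → step 7: x=-0.015, v=-0.130, θ=-0.012, ω=0.140
apply F[7]=+0.348 → step 8: x=-0.018, v=-0.123, θ=-0.009, ω=0.128
apply F[8]=+0.426 → step 9: x=-0.020, v=-0.116, θ=-0.007, ω=0.115
apply F[9]=+0.468 → step 10: x=-0.022, v=-0.108, θ=-0.005, ω=0.102
apply F[10]=+0.484 → step 11: x=-0.025, v=-0.100, θ=-0.003, ω=0.090
apply F[11]=+0.484 → step 12: x=-0.026, v=-0.092, θ=-0.001, ω=0.078
apply F[12]=+0.475 → step 13: x=-0.028, v=-0.084, θ=0.000, ω=0.068
apply F[13]=+0.460 → step 14: x=-0.030, v=-0.077, θ=0.002, ω=0.058
apply F[14]=+0.441 → step 15: x=-0.031, v=-0.071, θ=0.003, ω=0.049
apply F[15]=+0.420 → step 16: x=-0.033, v=-0.065, θ=0.004, ω=0.042
apply F[16]=+0.399 → step 17: x=-0.034, v=-0.059, θ=0.004, ω=0.035
apply F[17]=+0.379 → step 18: x=-0.035, v=-0.054, θ=0.005, ω=0.029
apply F[18]=+0.358 → step 19: x=-0.036, v=-0.049, θ=0.006, ω=0.024
apply F[19]=+0.339 → step 20: x=-0.037, v=-0.045, θ=0.006, ω=0.019
apply F[20]=+0.321 → step 21: x=-0.038, v=-0.041, θ=0.006, ω=0.015
apply F[21]=+0.304 → step 22: x=-0.039, v=-0.037, θ=0.007, ω=0.012
apply F[22]=+0.288 → step 23: x=-0.039, v=-0.033, θ=0.007, ω=0.008
apply F[23]=+0.273 → step 24: x=-0.040, v=-0.030, θ=0.007, ω=0.006
apply F[24]=+0.259 → step 25: x=-0.041, v=-0.027, θ=0.007, ω=0.003
apply F[25]=+0.246 → step 26: x=-0.041, v=-0.024, θ=0.007, ω=0.001
apply F[26]=+0.234 → step 27: x=-0.042, v=-0.022, θ=0.007, ω=-0.000
apply F[27]=+0.222 → step 28: x=-0.042, v=-0.019, θ=0.007, ω=-0.002
apply F[28]=+0.212 → step 29: x=-0.042, v=-0.017, θ=0.007, ω=-0.003
apply F[29]=+0.201 → step 30: x=-0.043, v=-0.015, θ=0.007, ω=-0.004
apply F[30]=+0.192 → step 31: x=-0.043, v=-0.013, θ=0.007, ω=-0.005
apply F[31]=+0.184 → step 32: x=-0.043, v=-0.011, θ=0.007, ω=-0.006
apply F[32]=+0.175 → step 33: x=-0.043, v=-0.009, θ=0.007, ω=-0.006
apply F[33]=+0.167 → step 34: x=-0.043, v=-0.007, θ=0.007, ω=-0.007
max |θ| = 0.030 ≤ 0.107 over all 35 states.

Answer: never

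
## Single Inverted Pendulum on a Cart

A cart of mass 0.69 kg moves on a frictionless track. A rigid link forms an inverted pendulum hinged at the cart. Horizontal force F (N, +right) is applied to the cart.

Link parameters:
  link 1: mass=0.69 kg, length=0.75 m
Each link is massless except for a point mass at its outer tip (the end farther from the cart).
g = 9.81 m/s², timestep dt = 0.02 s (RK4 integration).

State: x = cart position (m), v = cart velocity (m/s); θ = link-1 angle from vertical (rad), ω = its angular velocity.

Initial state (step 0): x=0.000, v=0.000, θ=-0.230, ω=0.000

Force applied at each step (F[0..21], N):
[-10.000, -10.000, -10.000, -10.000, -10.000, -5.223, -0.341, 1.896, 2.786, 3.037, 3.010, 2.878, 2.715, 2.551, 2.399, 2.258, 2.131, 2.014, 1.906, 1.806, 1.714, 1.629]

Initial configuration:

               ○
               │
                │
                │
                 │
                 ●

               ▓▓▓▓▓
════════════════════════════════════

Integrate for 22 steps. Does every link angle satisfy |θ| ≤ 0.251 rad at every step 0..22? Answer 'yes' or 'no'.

Answer: yes

Derivation:
apply F[0]=-10.000 → step 1: x=-0.002, v=-0.234, θ=-0.228, ω=0.245
apply F[1]=-10.000 → step 2: x=-0.009, v=-0.471, θ=-0.220, ω=0.494
apply F[2]=-10.000 → step 3: x=-0.021, v=-0.710, θ=-0.208, ω=0.750
apply F[3]=-10.000 → step 4: x=-0.038, v=-0.954, θ=-0.190, ω=1.018
apply F[4]=-10.000 → step 5: x=-0.059, v=-1.206, θ=-0.167, ω=1.301
apply F[5]=-5.223 → step 6: x=-0.085, v=-1.329, θ=-0.140, ω=1.423
apply F[6]=-0.341 → step 7: x=-0.111, v=-1.318, θ=-0.112, ω=1.376
apply F[7]=+1.896 → step 8: x=-0.137, v=-1.247, θ=-0.085, ω=1.256
apply F[8]=+2.786 → step 9: x=-0.161, v=-1.154, θ=-0.062, ω=1.113
apply F[9]=+3.037 → step 10: x=-0.183, v=-1.057, θ=-0.041, ω=0.971
apply F[10]=+3.010 → step 11: x=-0.203, v=-0.964, θ=-0.023, ω=0.839
apply F[11]=+2.878 → step 12: x=-0.222, v=-0.878, θ=-0.007, ω=0.720
apply F[12]=+2.715 → step 13: x=-0.238, v=-0.799, θ=0.006, ω=0.615
apply F[13]=+2.551 → step 14: x=-0.254, v=-0.728, θ=0.017, ω=0.522
apply F[14]=+2.399 → step 15: x=-0.268, v=-0.662, θ=0.027, ω=0.441
apply F[15]=+2.258 → step 16: x=-0.280, v=-0.603, θ=0.035, ω=0.370
apply F[16]=+2.131 → step 17: x=-0.292, v=-0.549, θ=0.042, ω=0.308
apply F[17]=+2.014 → step 18: x=-0.302, v=-0.499, θ=0.047, ω=0.254
apply F[18]=+1.906 → step 19: x=-0.312, v=-0.454, θ=0.052, ω=0.206
apply F[19]=+1.806 → step 20: x=-0.320, v=-0.412, θ=0.056, ω=0.165
apply F[20]=+1.714 → step 21: x=-0.328, v=-0.374, θ=0.059, ω=0.129
apply F[21]=+1.629 → step 22: x=-0.335, v=-0.338, θ=0.061, ω=0.097
Max |angle| over trajectory = 0.230 rad; bound = 0.251 → within bound.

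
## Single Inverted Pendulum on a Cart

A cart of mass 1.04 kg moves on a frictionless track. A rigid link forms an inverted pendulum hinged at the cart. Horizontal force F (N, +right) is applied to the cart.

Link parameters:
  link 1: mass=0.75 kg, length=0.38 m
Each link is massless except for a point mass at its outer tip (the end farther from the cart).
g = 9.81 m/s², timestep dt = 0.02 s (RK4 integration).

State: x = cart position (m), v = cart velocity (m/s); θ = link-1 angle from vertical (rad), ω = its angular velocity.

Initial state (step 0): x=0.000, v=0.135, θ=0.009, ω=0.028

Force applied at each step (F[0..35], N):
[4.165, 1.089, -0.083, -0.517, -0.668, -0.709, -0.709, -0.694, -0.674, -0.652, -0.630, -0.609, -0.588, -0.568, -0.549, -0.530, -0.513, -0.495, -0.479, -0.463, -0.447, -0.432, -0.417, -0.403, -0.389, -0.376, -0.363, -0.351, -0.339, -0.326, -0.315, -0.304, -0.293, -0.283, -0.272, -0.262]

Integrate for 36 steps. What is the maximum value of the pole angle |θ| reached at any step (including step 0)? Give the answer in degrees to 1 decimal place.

apply F[0]=+4.165 → step 1: x=0.003, v=0.214, θ=0.008, ω=-0.175
apply F[1]=+1.089 → step 2: x=0.008, v=0.234, θ=0.004, ω=-0.225
apply F[2]=-0.083 → step 3: x=0.013, v=0.232, θ=-0.001, ω=-0.220
apply F[3]=-0.517 → step 4: x=0.017, v=0.223, θ=-0.005, ω=-0.196
apply F[4]=-0.668 → step 5: x=0.022, v=0.211, θ=-0.009, ω=-0.169
apply F[5]=-0.709 → step 6: x=0.026, v=0.199, θ=-0.012, ω=-0.142
apply F[6]=-0.709 → step 7: x=0.029, v=0.187, θ=-0.014, ω=-0.118
apply F[7]=-0.694 → step 8: x=0.033, v=0.176, θ=-0.017, ω=-0.097
apply F[8]=-0.674 → step 9: x=0.036, v=0.165, θ=-0.018, ω=-0.078
apply F[9]=-0.652 → step 10: x=0.040, v=0.155, θ=-0.020, ω=-0.062
apply F[10]=-0.630 → step 11: x=0.043, v=0.146, θ=-0.021, ω=-0.048
apply F[11]=-0.609 → step 12: x=0.046, v=0.137, θ=-0.022, ω=-0.036
apply F[12]=-0.588 → step 13: x=0.048, v=0.129, θ=-0.022, ω=-0.026
apply F[13]=-0.568 → step 14: x=0.051, v=0.122, θ=-0.023, ω=-0.017
apply F[14]=-0.549 → step 15: x=0.053, v=0.114, θ=-0.023, ω=-0.010
apply F[15]=-0.530 → step 16: x=0.055, v=0.107, θ=-0.023, ω=-0.003
apply F[16]=-0.513 → step 17: x=0.057, v=0.101, θ=-0.023, ω=0.002
apply F[17]=-0.495 → step 18: x=0.059, v=0.094, θ=-0.023, ω=0.007
apply F[18]=-0.479 → step 19: x=0.061, v=0.088, θ=-0.023, ω=0.011
apply F[19]=-0.463 → step 20: x=0.063, v=0.083, θ=-0.023, ω=0.014
apply F[20]=-0.447 → step 21: x=0.064, v=0.077, θ=-0.022, ω=0.017
apply F[21]=-0.432 → step 22: x=0.066, v=0.072, θ=-0.022, ω=0.019
apply F[22]=-0.417 → step 23: x=0.067, v=0.067, θ=-0.022, ω=0.021
apply F[23]=-0.403 → step 24: x=0.069, v=0.062, θ=-0.021, ω=0.022
apply F[24]=-0.389 → step 25: x=0.070, v=0.058, θ=-0.021, ω=0.023
apply F[25]=-0.376 → step 26: x=0.071, v=0.054, θ=-0.020, ω=0.024
apply F[26]=-0.363 → step 27: x=0.072, v=0.049, θ=-0.020, ω=0.025
apply F[27]=-0.351 → step 28: x=0.073, v=0.045, θ=-0.019, ω=0.025
apply F[28]=-0.339 → step 29: x=0.074, v=0.042, θ=-0.019, ω=0.026
apply F[29]=-0.326 → step 30: x=0.075, v=0.038, θ=-0.018, ω=0.026
apply F[30]=-0.315 → step 31: x=0.075, v=0.034, θ=-0.018, ω=0.026
apply F[31]=-0.304 → step 32: x=0.076, v=0.031, θ=-0.017, ω=0.026
apply F[32]=-0.293 → step 33: x=0.077, v=0.028, θ=-0.017, ω=0.026
apply F[33]=-0.283 → step 34: x=0.077, v=0.025, θ=-0.016, ω=0.026
apply F[34]=-0.272 → step 35: x=0.078, v=0.022, θ=-0.016, ω=0.025
apply F[35]=-0.262 → step 36: x=0.078, v=0.019, θ=-0.015, ω=0.025
Max |angle| over trajectory = 0.023 rad = 1.3°.

Answer: 1.3°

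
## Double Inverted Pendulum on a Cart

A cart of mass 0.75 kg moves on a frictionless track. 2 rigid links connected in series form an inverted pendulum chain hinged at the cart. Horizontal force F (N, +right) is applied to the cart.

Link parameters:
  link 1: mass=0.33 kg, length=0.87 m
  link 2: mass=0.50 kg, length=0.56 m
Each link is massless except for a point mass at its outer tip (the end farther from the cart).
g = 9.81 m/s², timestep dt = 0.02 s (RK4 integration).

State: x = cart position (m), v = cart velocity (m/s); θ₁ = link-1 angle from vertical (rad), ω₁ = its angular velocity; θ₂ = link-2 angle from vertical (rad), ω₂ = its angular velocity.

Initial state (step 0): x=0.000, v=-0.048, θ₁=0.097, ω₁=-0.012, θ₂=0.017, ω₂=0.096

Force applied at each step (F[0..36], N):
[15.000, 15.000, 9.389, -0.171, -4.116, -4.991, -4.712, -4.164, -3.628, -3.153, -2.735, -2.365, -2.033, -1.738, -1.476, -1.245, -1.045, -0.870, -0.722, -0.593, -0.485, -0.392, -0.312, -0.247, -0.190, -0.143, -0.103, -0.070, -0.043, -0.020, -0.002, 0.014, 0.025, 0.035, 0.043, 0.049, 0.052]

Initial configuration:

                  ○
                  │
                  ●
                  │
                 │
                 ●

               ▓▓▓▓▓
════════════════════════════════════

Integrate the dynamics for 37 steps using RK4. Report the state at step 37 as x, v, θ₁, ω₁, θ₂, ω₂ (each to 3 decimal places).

apply F[0]=+15.000 → step 1: x=0.003, v=0.328, θ₁=0.093, ω₁=-0.390, θ₂=0.018, ω₂=0.016
apply F[1]=+15.000 → step 2: x=0.013, v=0.706, θ₁=0.081, ω₁=-0.777, θ₂=0.018, ω₂=-0.053
apply F[2]=+9.389 → step 3: x=0.030, v=0.941, θ₁=0.064, ω₁=-1.010, θ₂=0.016, ω₂=-0.103
apply F[3]=-0.171 → step 4: x=0.048, v=0.926, θ₁=0.044, ω₁=-0.968, θ₂=0.014, ω₂=-0.133
apply F[4]=-4.116 → step 5: x=0.066, v=0.809, θ₁=0.026, ω₁=-0.820, θ₂=0.011, ω₂=-0.151
apply F[5]=-4.991 → step 6: x=0.080, v=0.672, θ₁=0.011, ω₁=-0.656, θ₂=0.008, ω₂=-0.158
apply F[6]=-4.712 → step 7: x=0.093, v=0.546, θ₁=-0.000, ω₁=-0.509, θ₂=0.005, ω₂=-0.157
apply F[7]=-4.164 → step 8: x=0.102, v=0.436, θ₁=-0.009, ω₁=-0.387, θ₂=0.002, ω₂=-0.150
apply F[8]=-3.628 → step 9: x=0.110, v=0.342, θ₁=-0.016, ω₁=-0.286, θ₂=-0.001, ω₂=-0.139
apply F[9]=-3.153 → step 10: x=0.116, v=0.262, θ₁=-0.021, ω₁=-0.204, θ₂=-0.004, ω₂=-0.125
apply F[10]=-2.735 → step 11: x=0.121, v=0.194, θ₁=-0.024, ω₁=-0.137, θ₂=-0.006, ω₂=-0.109
apply F[11]=-2.365 → step 12: x=0.124, v=0.136, θ₁=-0.027, ω₁=-0.083, θ₂=-0.008, ω₂=-0.093
apply F[12]=-2.033 → step 13: x=0.126, v=0.088, θ₁=-0.028, ω₁=-0.040, θ₂=-0.010, ω₂=-0.077
apply F[13]=-1.738 → step 14: x=0.128, v=0.048, θ₁=-0.028, ω₁=-0.006, θ₂=-0.011, ω₂=-0.062
apply F[14]=-1.476 → step 15: x=0.128, v=0.015, θ₁=-0.028, ω₁=0.020, θ₂=-0.013, ω₂=-0.047
apply F[15]=-1.245 → step 16: x=0.128, v=-0.012, θ₁=-0.028, ω₁=0.040, θ₂=-0.013, ω₂=-0.034
apply F[16]=-1.045 → step 17: x=0.128, v=-0.034, θ₁=-0.027, ω₁=0.054, θ₂=-0.014, ω₂=-0.022
apply F[17]=-0.870 → step 18: x=0.127, v=-0.052, θ₁=-0.025, ω₁=0.064, θ₂=-0.014, ω₂=-0.012
apply F[18]=-0.722 → step 19: x=0.126, v=-0.066, θ₁=-0.024, ω₁=0.071, θ₂=-0.014, ω₂=-0.002
apply F[19]=-0.593 → step 20: x=0.124, v=-0.076, θ₁=-0.023, ω₁=0.075, θ₂=-0.014, ω₂=0.006
apply F[20]=-0.485 → step 21: x=0.123, v=-0.085, θ₁=-0.021, ω₁=0.077, θ₂=-0.014, ω₂=0.012
apply F[21]=-0.392 → step 22: x=0.121, v=-0.091, θ₁=-0.020, ω₁=0.077, θ₂=-0.014, ω₂=0.018
apply F[22]=-0.312 → step 23: x=0.119, v=-0.095, θ₁=-0.018, ω₁=0.076, θ₂=-0.013, ω₂=0.023
apply F[23]=-0.247 → step 24: x=0.117, v=-0.098, θ₁=-0.017, ω₁=0.074, θ₂=-0.013, ω₂=0.026
apply F[24]=-0.190 → step 25: x=0.115, v=-0.099, θ₁=-0.015, ω₁=0.071, θ₂=-0.012, ω₂=0.029
apply F[25]=-0.143 → step 26: x=0.113, v=-0.100, θ₁=-0.014, ω₁=0.068, θ₂=-0.012, ω₂=0.031
apply F[26]=-0.103 → step 27: x=0.111, v=-0.100, θ₁=-0.012, ω₁=0.064, θ₂=-0.011, ω₂=0.032
apply F[27]=-0.070 → step 28: x=0.109, v=-0.099, θ₁=-0.011, ω₁=0.060, θ₂=-0.011, ω₂=0.033
apply F[28]=-0.043 → step 29: x=0.107, v=-0.098, θ₁=-0.010, ω₁=0.056, θ₂=-0.010, ω₂=0.034
apply F[29]=-0.020 → step 30: x=0.105, v=-0.096, θ₁=-0.009, ω₁=0.053, θ₂=-0.009, ω₂=0.034
apply F[30]=-0.002 → step 31: x=0.103, v=-0.095, θ₁=-0.008, ω₁=0.049, θ₂=-0.009, ω₂=0.033
apply F[31]=+0.014 → step 32: x=0.102, v=-0.093, θ₁=-0.007, ω₁=0.045, θ₂=-0.008, ω₂=0.033
apply F[32]=+0.025 → step 33: x=0.100, v=-0.091, θ₁=-0.006, ω₁=0.042, θ₂=-0.007, ω₂=0.032
apply F[33]=+0.035 → step 34: x=0.098, v=-0.088, θ₁=-0.005, ω₁=0.038, θ₂=-0.007, ω₂=0.031
apply F[34]=+0.043 → step 35: x=0.096, v=-0.086, θ₁=-0.005, ω₁=0.035, θ₂=-0.006, ω₂=0.029
apply F[35]=+0.049 → step 36: x=0.095, v=-0.084, θ₁=-0.004, ω₁=0.032, θ₂=-0.005, ω₂=0.028
apply F[36]=+0.052 → step 37: x=0.093, v=-0.082, θ₁=-0.003, ω₁=0.029, θ₂=-0.005, ω₂=0.027

Answer: x=0.093, v=-0.082, θ₁=-0.003, ω₁=0.029, θ₂=-0.005, ω₂=0.027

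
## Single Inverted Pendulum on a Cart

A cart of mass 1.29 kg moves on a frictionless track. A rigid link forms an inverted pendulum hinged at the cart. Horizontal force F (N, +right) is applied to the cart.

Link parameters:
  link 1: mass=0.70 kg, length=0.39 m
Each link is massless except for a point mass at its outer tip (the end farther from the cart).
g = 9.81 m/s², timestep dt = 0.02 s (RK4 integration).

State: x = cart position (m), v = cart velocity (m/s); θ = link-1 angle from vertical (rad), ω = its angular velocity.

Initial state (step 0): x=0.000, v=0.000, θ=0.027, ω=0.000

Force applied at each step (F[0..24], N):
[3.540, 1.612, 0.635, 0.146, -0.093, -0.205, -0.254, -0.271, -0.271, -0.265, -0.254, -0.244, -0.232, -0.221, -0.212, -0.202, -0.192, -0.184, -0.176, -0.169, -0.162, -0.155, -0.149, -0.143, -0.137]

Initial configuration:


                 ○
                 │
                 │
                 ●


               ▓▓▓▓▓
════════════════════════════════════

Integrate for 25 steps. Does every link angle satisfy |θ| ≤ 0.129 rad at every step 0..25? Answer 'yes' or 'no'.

Answer: yes

Derivation:
apply F[0]=+3.540 → step 1: x=0.001, v=0.052, θ=0.026, ω=-0.120
apply F[1]=+1.612 → step 2: x=0.002, v=0.074, θ=0.023, ω=-0.165
apply F[2]=+0.635 → step 3: x=0.003, v=0.082, θ=0.020, ω=-0.174
apply F[3]=+0.146 → step 4: x=0.005, v=0.082, θ=0.016, ω=-0.166
apply F[4]=-0.093 → step 5: x=0.007, v=0.079, θ=0.013, ω=-0.151
apply F[5]=-0.205 → step 6: x=0.008, v=0.075, θ=0.010, ω=-0.134
apply F[6]=-0.254 → step 7: x=0.010, v=0.070, θ=0.008, ω=-0.117
apply F[7]=-0.271 → step 8: x=0.011, v=0.065, θ=0.006, ω=-0.101
apply F[8]=-0.271 → step 9: x=0.012, v=0.060, θ=0.004, ω=-0.086
apply F[9]=-0.265 → step 10: x=0.013, v=0.056, θ=0.002, ω=-0.074
apply F[10]=-0.254 → step 11: x=0.014, v=0.052, θ=0.001, ω=-0.063
apply F[11]=-0.244 → step 12: x=0.015, v=0.048, θ=-0.000, ω=-0.053
apply F[12]=-0.232 → step 13: x=0.016, v=0.045, θ=-0.001, ω=-0.044
apply F[13]=-0.221 → step 14: x=0.017, v=0.041, θ=-0.002, ω=-0.037
apply F[14]=-0.212 → step 15: x=0.018, v=0.038, θ=-0.003, ω=-0.031
apply F[15]=-0.202 → step 16: x=0.019, v=0.036, θ=-0.003, ω=-0.025
apply F[16]=-0.192 → step 17: x=0.019, v=0.033, θ=-0.004, ω=-0.020
apply F[17]=-0.184 → step 18: x=0.020, v=0.031, θ=-0.004, ω=-0.016
apply F[18]=-0.176 → step 19: x=0.021, v=0.028, θ=-0.005, ω=-0.013
apply F[19]=-0.169 → step 20: x=0.021, v=0.026, θ=-0.005, ω=-0.010
apply F[20]=-0.162 → step 21: x=0.022, v=0.024, θ=-0.005, ω=-0.007
apply F[21]=-0.155 → step 22: x=0.022, v=0.022, θ=-0.005, ω=-0.005
apply F[22]=-0.149 → step 23: x=0.023, v=0.021, θ=-0.005, ω=-0.003
apply F[23]=-0.143 → step 24: x=0.023, v=0.019, θ=-0.005, ω=-0.001
apply F[24]=-0.137 → step 25: x=0.023, v=0.017, θ=-0.005, ω=0.000
Max |angle| over trajectory = 0.027 rad; bound = 0.129 → within bound.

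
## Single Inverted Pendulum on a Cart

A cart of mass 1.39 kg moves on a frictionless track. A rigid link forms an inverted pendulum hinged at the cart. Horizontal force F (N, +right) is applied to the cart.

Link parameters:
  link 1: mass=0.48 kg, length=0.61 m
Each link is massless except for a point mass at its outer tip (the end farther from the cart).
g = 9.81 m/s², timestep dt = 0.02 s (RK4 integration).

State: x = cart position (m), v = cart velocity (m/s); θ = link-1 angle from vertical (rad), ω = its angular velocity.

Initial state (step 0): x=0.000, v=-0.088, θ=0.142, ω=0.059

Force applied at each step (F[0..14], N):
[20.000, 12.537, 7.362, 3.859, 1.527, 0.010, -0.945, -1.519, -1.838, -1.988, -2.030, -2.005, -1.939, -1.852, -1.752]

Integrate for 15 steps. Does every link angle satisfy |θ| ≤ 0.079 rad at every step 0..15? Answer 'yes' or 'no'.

Answer: no

Derivation:
apply F[0]=+20.000 → step 1: x=0.001, v=0.188, θ=0.139, ω=-0.344
apply F[1]=+12.537 → step 2: x=0.006, v=0.359, θ=0.130, ω=-0.578
apply F[2]=+7.362 → step 3: x=0.015, v=0.456, θ=0.117, ω=-0.697
apply F[3]=+3.859 → step 4: x=0.024, v=0.504, θ=0.103, ω=-0.740
apply F[4]=+1.527 → step 5: x=0.034, v=0.520, θ=0.088, ω=-0.735
apply F[5]=+0.010 → step 6: x=0.045, v=0.515, θ=0.074, ω=-0.700
apply F[6]=-0.945 → step 7: x=0.055, v=0.497, θ=0.060, ω=-0.649
apply F[7]=-1.519 → step 8: x=0.065, v=0.472, θ=0.048, ω=-0.591
apply F[8]=-1.838 → step 9: x=0.074, v=0.442, θ=0.037, ω=-0.529
apply F[9]=-1.988 → step 10: x=0.082, v=0.412, θ=0.027, ω=-0.469
apply F[10]=-2.030 → step 11: x=0.090, v=0.381, θ=0.018, ω=-0.411
apply F[11]=-2.005 → step 12: x=0.098, v=0.351, θ=0.010, ω=-0.358
apply F[12]=-1.939 → step 13: x=0.104, v=0.323, θ=0.004, ω=-0.309
apply F[13]=-1.852 → step 14: x=0.110, v=0.296, θ=-0.002, ω=-0.265
apply F[14]=-1.752 → step 15: x=0.116, v=0.271, θ=-0.007, ω=-0.226
Max |angle| over trajectory = 0.142 rad; bound = 0.079 → exceeded.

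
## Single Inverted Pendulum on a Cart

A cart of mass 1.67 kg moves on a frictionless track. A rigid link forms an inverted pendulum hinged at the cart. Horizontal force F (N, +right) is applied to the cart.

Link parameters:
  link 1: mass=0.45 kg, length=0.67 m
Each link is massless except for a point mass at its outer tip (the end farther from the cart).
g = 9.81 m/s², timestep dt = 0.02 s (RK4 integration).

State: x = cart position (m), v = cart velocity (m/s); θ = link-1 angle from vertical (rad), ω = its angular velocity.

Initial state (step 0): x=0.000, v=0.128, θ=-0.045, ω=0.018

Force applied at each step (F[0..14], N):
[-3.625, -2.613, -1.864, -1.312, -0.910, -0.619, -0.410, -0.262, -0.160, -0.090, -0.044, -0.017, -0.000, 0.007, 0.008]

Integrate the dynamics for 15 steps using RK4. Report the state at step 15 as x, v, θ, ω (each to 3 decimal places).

Answer: x=0.007, v=0.009, θ=-0.016, ω=0.063

Derivation:
apply F[0]=-3.625 → step 1: x=0.002, v=0.087, θ=-0.044, ω=0.066
apply F[1]=-2.613 → step 2: x=0.004, v=0.058, θ=-0.043, ω=0.097
apply F[2]=-1.864 → step 3: x=0.005, v=0.038, θ=-0.040, ω=0.114
apply F[3]=-1.312 → step 4: x=0.005, v=0.024, θ=-0.038, ω=0.123
apply F[4]=-0.910 → step 5: x=0.006, v=0.015, θ=-0.036, ω=0.126
apply F[5]=-0.619 → step 6: x=0.006, v=0.010, θ=-0.033, ω=0.124
apply F[6]=-0.410 → step 7: x=0.006, v=0.006, θ=-0.031, ω=0.120
apply F[7]=-0.262 → step 8: x=0.006, v=0.005, θ=-0.028, ω=0.113
apply F[8]=-0.160 → step 9: x=0.006, v=0.004, θ=-0.026, ω=0.106
apply F[9]=-0.090 → step 10: x=0.006, v=0.005, θ=-0.024, ω=0.099
apply F[10]=-0.044 → step 11: x=0.006, v=0.005, θ=-0.022, ω=0.091
apply F[11]=-0.017 → step 12: x=0.006, v=0.006, θ=-0.020, ω=0.083
apply F[12]=-0.000 → step 13: x=0.007, v=0.007, θ=-0.019, ω=0.076
apply F[13]=+0.007 → step 14: x=0.007, v=0.008, θ=-0.017, ω=0.069
apply F[14]=+0.008 → step 15: x=0.007, v=0.009, θ=-0.016, ω=0.063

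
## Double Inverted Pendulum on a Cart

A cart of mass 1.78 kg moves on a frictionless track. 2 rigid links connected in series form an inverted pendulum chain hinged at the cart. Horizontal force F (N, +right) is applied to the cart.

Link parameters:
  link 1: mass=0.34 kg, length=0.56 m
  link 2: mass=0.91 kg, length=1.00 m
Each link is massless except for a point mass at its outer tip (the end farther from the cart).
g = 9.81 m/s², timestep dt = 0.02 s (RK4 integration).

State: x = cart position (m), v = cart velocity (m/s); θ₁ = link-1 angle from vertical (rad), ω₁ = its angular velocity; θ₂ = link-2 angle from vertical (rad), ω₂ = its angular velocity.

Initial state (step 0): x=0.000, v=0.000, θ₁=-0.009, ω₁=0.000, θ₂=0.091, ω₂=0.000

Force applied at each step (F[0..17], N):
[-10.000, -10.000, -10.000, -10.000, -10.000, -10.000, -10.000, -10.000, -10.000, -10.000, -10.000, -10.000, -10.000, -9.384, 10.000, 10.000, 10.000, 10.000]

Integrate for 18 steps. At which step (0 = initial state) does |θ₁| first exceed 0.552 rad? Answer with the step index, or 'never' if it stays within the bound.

Answer: never

Derivation:
apply F[0]=-10.000 → step 1: x=-0.001, v=-0.111, θ₁=-0.008, ω₁=0.104, θ₂=0.092, ω₂=0.070
apply F[1]=-10.000 → step 2: x=-0.004, v=-0.223, θ₁=-0.005, ω₁=0.211, θ₂=0.094, ω₂=0.140
apply F[2]=-10.000 → step 3: x=-0.010, v=-0.335, θ₁=0.001, ω₁=0.322, θ₂=0.097, ω₂=0.208
apply F[3]=-10.000 → step 4: x=-0.018, v=-0.448, θ₁=0.008, ω₁=0.440, θ₂=0.102, ω₂=0.275
apply F[4]=-10.000 → step 5: x=-0.028, v=-0.562, θ₁=0.018, ω₁=0.566, θ₂=0.108, ω₂=0.338
apply F[5]=-10.000 → step 6: x=-0.040, v=-0.677, θ₁=0.031, ω₁=0.705, θ₂=0.116, ω₂=0.396
apply F[6]=-10.000 → step 7: x=-0.055, v=-0.794, θ₁=0.046, ω₁=0.859, θ₂=0.124, ω₂=0.450
apply F[7]=-10.000 → step 8: x=-0.072, v=-0.913, θ₁=0.065, ω₁=1.031, θ₂=0.134, ω₂=0.497
apply F[8]=-10.000 → step 9: x=-0.092, v=-1.035, θ₁=0.088, ω₁=1.224, θ₂=0.144, ω₂=0.535
apply F[9]=-10.000 → step 10: x=-0.114, v=-1.158, θ₁=0.114, ω₁=1.443, θ₂=0.155, ω₂=0.563
apply F[10]=-10.000 → step 11: x=-0.138, v=-1.284, θ₁=0.146, ω₁=1.689, θ₂=0.166, ω₂=0.580
apply F[11]=-10.000 → step 12: x=-0.165, v=-1.411, θ₁=0.182, ω₁=1.965, θ₂=0.178, ω₂=0.584
apply F[12]=-10.000 → step 13: x=-0.194, v=-1.539, θ₁=0.225, ω₁=2.269, θ₂=0.190, ω₂=0.576
apply F[13]=-9.384 → step 14: x=-0.226, v=-1.660, θ₁=0.273, ω₁=2.586, θ₂=0.201, ω₂=0.559
apply F[14]=+10.000 → step 15: x=-0.259, v=-1.574, θ₁=0.325, ω₁=2.600, θ₂=0.212, ω₂=0.515
apply F[15]=+10.000 → step 16: x=-0.289, v=-1.492, θ₁=0.377, ω₁=2.661, θ₂=0.221, ω₂=0.453
apply F[16]=+10.000 → step 17: x=-0.318, v=-1.412, θ₁=0.432, ω₁=2.764, θ₂=0.230, ω₂=0.377
apply F[17]=+10.000 → step 18: x=-0.346, v=-1.333, θ₁=0.488, ω₁=2.902, θ₂=0.236, ω₂=0.290
max |θ₁| = 0.488 ≤ 0.552 over all 19 states.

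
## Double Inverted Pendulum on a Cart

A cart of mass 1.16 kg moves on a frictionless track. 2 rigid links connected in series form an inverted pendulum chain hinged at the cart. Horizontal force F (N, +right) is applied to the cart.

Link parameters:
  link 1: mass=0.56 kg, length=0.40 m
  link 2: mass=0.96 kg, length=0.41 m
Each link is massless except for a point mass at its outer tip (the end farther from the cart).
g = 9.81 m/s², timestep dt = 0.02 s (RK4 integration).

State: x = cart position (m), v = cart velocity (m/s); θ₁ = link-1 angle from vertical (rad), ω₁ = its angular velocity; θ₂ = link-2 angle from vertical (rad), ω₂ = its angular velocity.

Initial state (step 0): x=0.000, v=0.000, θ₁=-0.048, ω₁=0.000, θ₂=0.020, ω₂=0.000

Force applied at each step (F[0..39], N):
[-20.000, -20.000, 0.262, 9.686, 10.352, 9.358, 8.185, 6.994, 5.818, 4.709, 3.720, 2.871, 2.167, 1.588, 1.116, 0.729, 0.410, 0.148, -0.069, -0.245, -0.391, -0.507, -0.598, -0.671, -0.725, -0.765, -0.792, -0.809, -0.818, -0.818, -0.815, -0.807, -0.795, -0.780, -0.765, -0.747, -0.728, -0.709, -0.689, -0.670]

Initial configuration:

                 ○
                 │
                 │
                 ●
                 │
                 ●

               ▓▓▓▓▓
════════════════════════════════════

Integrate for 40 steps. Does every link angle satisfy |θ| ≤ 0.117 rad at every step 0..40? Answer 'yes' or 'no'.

apply F[0]=-20.000 → step 1: x=-0.003, v=-0.332, θ₁=-0.041, ω₁=0.749, θ₂=0.021, ω₂=0.091
apply F[1]=-20.000 → step 2: x=-0.013, v=-0.669, θ₁=-0.018, ω₁=1.533, θ₂=0.023, ω₂=0.159
apply F[2]=+0.262 → step 3: x=-0.027, v=-0.664, θ₁=0.012, ω₁=1.497, θ₂=0.027, ω₂=0.191
apply F[3]=+9.686 → step 4: x=-0.038, v=-0.504, θ₁=0.038, ω₁=1.106, θ₂=0.031, ω₂=0.195
apply F[4]=+10.352 → step 5: x=-0.047, v=-0.338, θ₁=0.057, ω₁=0.728, θ₂=0.035, ω₂=0.175
apply F[5]=+9.358 → step 6: x=-0.052, v=-0.193, θ₁=0.068, ω₁=0.421, θ₂=0.038, ω₂=0.139
apply F[6]=+8.185 → step 7: x=-0.055, v=-0.071, θ₁=0.074, ω₁=0.180, θ₂=0.040, ω₂=0.095
apply F[7]=+6.994 → step 8: x=-0.055, v=0.030, θ₁=0.076, ω₁=-0.004, θ₂=0.042, ω₂=0.049
apply F[8]=+5.818 → step 9: x=-0.054, v=0.110, θ₁=0.074, ω₁=-0.139, θ₂=0.042, ω₂=0.005
apply F[9]=+4.709 → step 10: x=-0.051, v=0.172, θ₁=0.071, ω₁=-0.232, θ₂=0.042, ω₂=-0.036
apply F[10]=+3.720 → step 11: x=-0.047, v=0.219, θ₁=0.066, ω₁=-0.292, θ₂=0.041, ω₂=-0.071
apply F[11]=+2.871 → step 12: x=-0.042, v=0.252, θ₁=0.059, ω₁=-0.325, θ₂=0.039, ω₂=-0.100
apply F[12]=+2.167 → step 13: x=-0.037, v=0.275, θ₁=0.053, ω₁=-0.340, θ₂=0.037, ω₂=-0.124
apply F[13]=+1.588 → step 14: x=-0.031, v=0.290, θ₁=0.046, ω₁=-0.341, θ₂=0.034, ω₂=-0.142
apply F[14]=+1.116 → step 15: x=-0.025, v=0.298, θ₁=0.039, ω₁=-0.332, θ₂=0.031, ω₂=-0.155
apply F[15]=+0.729 → step 16: x=-0.019, v=0.302, θ₁=0.033, ω₁=-0.318, θ₂=0.028, ω₂=-0.163
apply F[16]=+0.410 → step 17: x=-0.013, v=0.301, θ₁=0.027, ω₁=-0.299, θ₂=0.025, ω₂=-0.167
apply F[17]=+0.148 → step 18: x=-0.007, v=0.298, θ₁=0.021, ω₁=-0.278, θ₂=0.021, ω₂=-0.168
apply F[18]=-0.069 → step 19: x=-0.002, v=0.292, θ₁=0.016, ω₁=-0.256, θ₂=0.018, ω₂=-0.167
apply F[19]=-0.245 → step 20: x=0.004, v=0.284, θ₁=0.011, ω₁=-0.233, θ₂=0.015, ω₂=-0.162
apply F[20]=-0.391 → step 21: x=0.010, v=0.275, θ₁=0.006, ω₁=-0.211, θ₂=0.011, ω₂=-0.156
apply F[21]=-0.507 → step 22: x=0.015, v=0.265, θ₁=0.002, ω₁=-0.189, θ₂=0.008, ω₂=-0.149
apply F[22]=-0.598 → step 23: x=0.020, v=0.255, θ₁=-0.001, ω₁=-0.168, θ₂=0.005, ω₂=-0.141
apply F[23]=-0.671 → step 24: x=0.025, v=0.244, θ₁=-0.004, ω₁=-0.148, θ₂=0.003, ω₂=-0.131
apply F[24]=-0.725 → step 25: x=0.030, v=0.233, θ₁=-0.007, ω₁=-0.130, θ₂=0.000, ω₂=-0.122
apply F[25]=-0.765 → step 26: x=0.035, v=0.222, θ₁=-0.010, ω₁=-0.113, θ₂=-0.002, ω₂=-0.112
apply F[26]=-0.792 → step 27: x=0.039, v=0.211, θ₁=-0.012, ω₁=-0.097, θ₂=-0.004, ω₂=-0.102
apply F[27]=-0.809 → step 28: x=0.043, v=0.201, θ₁=-0.014, ω₁=-0.083, θ₂=-0.006, ω₂=-0.093
apply F[28]=-0.818 → step 29: x=0.047, v=0.190, θ₁=-0.015, ω₁=-0.070, θ₂=-0.008, ω₂=-0.083
apply F[29]=-0.818 → step 30: x=0.051, v=0.180, θ₁=-0.016, ω₁=-0.058, θ₂=-0.010, ω₂=-0.074
apply F[30]=-0.815 → step 31: x=0.054, v=0.170, θ₁=-0.017, ω₁=-0.048, θ₂=-0.011, ω₂=-0.066
apply F[31]=-0.807 → step 32: x=0.058, v=0.161, θ₁=-0.018, ω₁=-0.038, θ₂=-0.012, ω₂=-0.058
apply F[32]=-0.795 → step 33: x=0.061, v=0.152, θ₁=-0.019, ω₁=-0.030, θ₂=-0.013, ω₂=-0.050
apply F[33]=-0.780 → step 34: x=0.064, v=0.144, θ₁=-0.019, ω₁=-0.023, θ₂=-0.014, ω₂=-0.043
apply F[34]=-0.765 → step 35: x=0.066, v=0.135, θ₁=-0.020, ω₁=-0.016, θ₂=-0.015, ω₂=-0.036
apply F[35]=-0.747 → step 36: x=0.069, v=0.128, θ₁=-0.020, ω₁=-0.011, θ₂=-0.016, ω₂=-0.030
apply F[36]=-0.728 → step 37: x=0.072, v=0.120, θ₁=-0.020, ω₁=-0.006, θ₂=-0.016, ω₂=-0.025
apply F[37]=-0.709 → step 38: x=0.074, v=0.113, θ₁=-0.020, ω₁=-0.002, θ₂=-0.017, ω₂=-0.020
apply F[38]=-0.689 → step 39: x=0.076, v=0.107, θ₁=-0.020, ω₁=0.002, θ₂=-0.017, ω₂=-0.015
apply F[39]=-0.670 → step 40: x=0.078, v=0.100, θ₁=-0.020, ω₁=0.005, θ₂=-0.017, ω₂=-0.011
Max |angle| over trajectory = 0.076 rad; bound = 0.117 → within bound.

Answer: yes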